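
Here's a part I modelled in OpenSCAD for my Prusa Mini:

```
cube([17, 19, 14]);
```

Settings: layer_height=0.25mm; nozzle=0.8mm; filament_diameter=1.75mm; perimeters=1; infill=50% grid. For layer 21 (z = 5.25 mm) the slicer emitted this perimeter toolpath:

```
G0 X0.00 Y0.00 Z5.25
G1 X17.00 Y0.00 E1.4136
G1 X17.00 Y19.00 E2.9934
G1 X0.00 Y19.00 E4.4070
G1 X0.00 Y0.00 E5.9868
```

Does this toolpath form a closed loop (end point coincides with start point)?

yes

Start point (G0): (0.00, 0.00). End point (last G1): the path returns to the start — closed.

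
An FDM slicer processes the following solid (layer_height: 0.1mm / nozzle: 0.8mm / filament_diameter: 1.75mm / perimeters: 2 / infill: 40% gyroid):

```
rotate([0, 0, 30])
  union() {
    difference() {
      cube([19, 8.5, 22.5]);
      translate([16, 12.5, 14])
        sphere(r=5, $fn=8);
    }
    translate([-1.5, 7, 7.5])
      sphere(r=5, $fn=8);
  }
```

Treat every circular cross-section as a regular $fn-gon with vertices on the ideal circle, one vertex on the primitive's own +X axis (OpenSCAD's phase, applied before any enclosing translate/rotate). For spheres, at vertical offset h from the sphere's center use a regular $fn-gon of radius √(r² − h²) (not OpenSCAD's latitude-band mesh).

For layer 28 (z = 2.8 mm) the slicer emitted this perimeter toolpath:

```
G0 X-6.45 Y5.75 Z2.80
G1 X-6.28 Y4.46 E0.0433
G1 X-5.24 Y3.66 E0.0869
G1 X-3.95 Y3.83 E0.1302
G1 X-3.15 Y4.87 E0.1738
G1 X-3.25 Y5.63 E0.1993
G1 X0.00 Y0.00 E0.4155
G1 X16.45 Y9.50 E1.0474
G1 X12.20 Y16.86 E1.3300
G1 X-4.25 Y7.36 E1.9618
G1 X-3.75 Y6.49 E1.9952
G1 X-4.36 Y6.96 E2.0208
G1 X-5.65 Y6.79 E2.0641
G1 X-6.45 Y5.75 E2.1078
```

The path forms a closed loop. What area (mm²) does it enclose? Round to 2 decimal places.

169.59 mm²

Apply the shoelace formula to the sequence of (X, Y) vertices; enclosed area = 169.59 mm².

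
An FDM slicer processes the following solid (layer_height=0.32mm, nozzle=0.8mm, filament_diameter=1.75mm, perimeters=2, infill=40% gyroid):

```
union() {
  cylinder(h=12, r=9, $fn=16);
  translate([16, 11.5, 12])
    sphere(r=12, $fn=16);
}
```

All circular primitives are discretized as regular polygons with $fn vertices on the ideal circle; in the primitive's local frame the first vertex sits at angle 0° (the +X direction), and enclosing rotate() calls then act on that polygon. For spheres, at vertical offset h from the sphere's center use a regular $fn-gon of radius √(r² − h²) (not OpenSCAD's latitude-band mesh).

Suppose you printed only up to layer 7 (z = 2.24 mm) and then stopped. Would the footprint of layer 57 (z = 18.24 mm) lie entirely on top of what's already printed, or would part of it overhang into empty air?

part overhangs

Compare the two slices. At z = 2.24: the r=9 cylinder gives a regular 16-gon of circumradius 9 (constant along its height) (area = (16/2)·9.000²·sin(360°/16) = 247.98 mm²); the sphere at (16, 11.5): section is a regular 16-gon, circumradius = √(r²−h²) = √(12²−9.76²) = 6.982 (area = (16/2)·6.982²·sin(360°/16) = 149.22 mm²); Taking the union: the 2 present regions are separate (no shared area or edge), so areas and boundary lengths simply add and each stays a separate island — area = 397.20 mm². At z = 18.24: the cylinder is absent (z outside [0, 12]); the r=12 sphere at (16, 11.5) contributes a regular 16-gon of circumradius √(12²−6.24²) = 10.250 (area = (16/2)·10.250²·sin(360°/16) = 321.65 mm²); Taking the union: only the r=12 sphere at (16, 11.5) is present, so the union is just that shape — area = 321.65 mm². Checking containment: at z = 18.24 the cross-section extends beyond the z = 2.24 cross-section by about 172.42 mm².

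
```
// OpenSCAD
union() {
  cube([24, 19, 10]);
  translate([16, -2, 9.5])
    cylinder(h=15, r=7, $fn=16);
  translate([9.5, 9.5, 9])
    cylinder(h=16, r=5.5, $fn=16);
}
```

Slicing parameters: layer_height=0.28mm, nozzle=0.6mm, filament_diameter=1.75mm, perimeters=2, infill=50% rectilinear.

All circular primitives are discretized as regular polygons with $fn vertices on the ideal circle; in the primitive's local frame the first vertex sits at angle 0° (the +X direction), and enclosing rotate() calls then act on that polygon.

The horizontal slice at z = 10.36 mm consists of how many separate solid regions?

2

At z = 10.36 mm: the cube is absent (z outside [0, 10]); the r=7 cylinder at (16, -2) gives a regular 16-gon of circumradius 7 (constant along its height); the r=5.5 cylinder at (9.5, 9.5) gives a regular 16-gon of circumradius 5.5 (constant along its height); Combining (union): the 2 present regions are separate (no shared area or edge), so areas and boundary lengths simply add and each stays a separate island — 2 connected regions. The result has 2 disconnected regions.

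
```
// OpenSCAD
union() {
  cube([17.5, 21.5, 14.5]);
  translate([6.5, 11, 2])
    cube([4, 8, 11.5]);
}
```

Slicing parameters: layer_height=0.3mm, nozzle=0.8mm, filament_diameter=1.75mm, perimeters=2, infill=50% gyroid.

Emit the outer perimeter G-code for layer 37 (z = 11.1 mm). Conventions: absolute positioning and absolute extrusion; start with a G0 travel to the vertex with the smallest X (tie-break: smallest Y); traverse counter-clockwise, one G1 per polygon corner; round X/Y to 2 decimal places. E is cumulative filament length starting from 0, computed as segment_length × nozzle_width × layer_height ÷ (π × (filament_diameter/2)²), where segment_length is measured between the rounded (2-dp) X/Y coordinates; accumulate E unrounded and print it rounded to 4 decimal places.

At z = 11.1 mm: the cube is present — its section is the full 17.5×21.5 rectangle; the cube at (6.5, 11) (footprint 4×8) is included at this height; Taking the union: the 4×8 cube at (6.5, 11) lies entirely inside the 17.5×21.5 cube, so the union is just the 17.5×21.5 cube — 1 connected region. The outline is a single polygon with 4 vertices. Extrusion per mm of travel: 0.8 × 0.3 / (π × 0.875²) = 0.099780. Accumulating E over each segment gives final E = 7.7829.

G0 X0.00 Y0.00 Z11.10
G1 X17.50 Y0.00 E1.7462
G1 X17.50 Y21.50 E3.8914
G1 X0.00 Y21.50 E5.6376
G1 X0.00 Y0.00 E7.7829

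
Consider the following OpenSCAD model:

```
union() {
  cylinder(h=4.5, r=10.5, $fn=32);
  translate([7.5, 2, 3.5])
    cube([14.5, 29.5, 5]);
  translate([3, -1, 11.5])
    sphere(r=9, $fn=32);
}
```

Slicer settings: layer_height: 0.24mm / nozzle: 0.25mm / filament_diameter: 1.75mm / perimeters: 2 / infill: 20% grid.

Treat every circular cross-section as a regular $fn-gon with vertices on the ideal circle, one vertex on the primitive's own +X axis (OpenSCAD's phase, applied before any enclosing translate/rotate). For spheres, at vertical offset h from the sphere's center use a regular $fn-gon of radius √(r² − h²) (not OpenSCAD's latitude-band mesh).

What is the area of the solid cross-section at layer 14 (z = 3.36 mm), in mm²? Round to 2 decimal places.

At z = 3.36 mm: the r=10.5 cylinder contributes a regular 32-gon of circumradius 10.5 (area = (32/2)·10.500²·sin(360°/32) = 344.14 mm²); the cube at (7.5, 2) is absent (z outside [3.5, 8.5]); the r=9 sphere at (3, -1) slices to a regular 32-gon of circumradius 3.839 (√(r²−h²) with h=8.14 from center) (area = (32/2)·3.839²·sin(360°/32) = 46.01 mm²); Merging all regions: the r=9 sphere at (3, -1) lies entirely inside the r=10.5 cylinder, so the union is just the r=10.5 cylinder — area = 344.14 mm². Overall, the cross-section is a single solid region. Net area = 344.14 mm².

344.14 mm²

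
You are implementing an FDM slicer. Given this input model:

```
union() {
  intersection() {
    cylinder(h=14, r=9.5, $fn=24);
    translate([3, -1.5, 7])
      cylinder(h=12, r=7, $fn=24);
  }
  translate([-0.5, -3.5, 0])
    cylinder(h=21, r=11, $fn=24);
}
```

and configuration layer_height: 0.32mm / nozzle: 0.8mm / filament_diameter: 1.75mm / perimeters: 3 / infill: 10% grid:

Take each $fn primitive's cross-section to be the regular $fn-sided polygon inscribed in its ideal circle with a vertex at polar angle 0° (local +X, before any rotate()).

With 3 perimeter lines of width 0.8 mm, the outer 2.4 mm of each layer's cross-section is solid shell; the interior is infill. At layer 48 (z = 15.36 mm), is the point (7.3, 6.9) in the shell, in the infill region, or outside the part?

At z = 15.36 mm: the cylinder is absent (z outside [0, 14]); the r=7 cylinder at (3, -1.5) gives a regular 24-gon of circumradius 7 (constant along its height); Keeping only the common overlap: at least one operand is absent at this height, so nothing remains; the cylinder at (-0.5, -3.5): section is a regular 24-gon, circumradius r=11; Combining (union): only the r=11 cylinder at (-0.5, -3.5) is present, so the union is just that shape — 1 connected region. Overall, the cross-section is a single solid region. The nearest boundary edge runs (7.28, 4.28)→(5.00, 6.03); distance from the point to it = 2.09 mm. The point is not inside any of the regions above, so it lies outside the cross-section (2.09 mm from the nearest boundary).

outside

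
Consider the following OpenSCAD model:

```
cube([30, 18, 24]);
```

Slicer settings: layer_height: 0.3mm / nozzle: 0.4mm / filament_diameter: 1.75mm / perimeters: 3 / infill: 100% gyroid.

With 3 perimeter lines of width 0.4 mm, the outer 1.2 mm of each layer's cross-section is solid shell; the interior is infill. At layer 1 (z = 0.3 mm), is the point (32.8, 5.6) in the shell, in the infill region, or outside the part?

At z = 0.3 mm: the cube is present — its section is the full 30×18 rectangle. Overall, the cross-section is a single solid region. The nearest boundary edge runs (30.00, 0.00)→(30.00, 18.00); distance from the point to it = 2.80 mm. The point is not inside any of the regions above, so it lies outside the cross-section (2.80 mm from the nearest boundary).

outside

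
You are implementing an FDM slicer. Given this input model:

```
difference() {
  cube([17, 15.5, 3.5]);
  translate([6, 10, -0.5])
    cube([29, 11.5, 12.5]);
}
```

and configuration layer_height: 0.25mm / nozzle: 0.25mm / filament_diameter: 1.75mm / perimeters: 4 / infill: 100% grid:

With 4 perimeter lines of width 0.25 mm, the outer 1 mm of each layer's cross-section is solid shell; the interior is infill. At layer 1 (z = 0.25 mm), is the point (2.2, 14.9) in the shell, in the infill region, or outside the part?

At z = 0.25 mm: the cube is present — its section is the full 17×15.5 rectangle; the 29×11.5 cube at (6, 10) contributes its full rectangle; Subtracting the remaining from the first: starting from the 17×15.5 cube, the 29×11.5 cube at (6, 10) partially overlaps it — only the 60.50 mm² overlap (of its 333.50 mm²) is removed, clipping the outline — 1 connected region. Overall, the cross-section is a single solid region. The nearest boundary edge runs (0.00, 15.50)→(6.00, 15.50); distance from the point to it = 0.60 mm. The point is inside the cross-section, 0.60 mm from the nearest boundary — within the 1 mm shell band (4 × 0.25).

shell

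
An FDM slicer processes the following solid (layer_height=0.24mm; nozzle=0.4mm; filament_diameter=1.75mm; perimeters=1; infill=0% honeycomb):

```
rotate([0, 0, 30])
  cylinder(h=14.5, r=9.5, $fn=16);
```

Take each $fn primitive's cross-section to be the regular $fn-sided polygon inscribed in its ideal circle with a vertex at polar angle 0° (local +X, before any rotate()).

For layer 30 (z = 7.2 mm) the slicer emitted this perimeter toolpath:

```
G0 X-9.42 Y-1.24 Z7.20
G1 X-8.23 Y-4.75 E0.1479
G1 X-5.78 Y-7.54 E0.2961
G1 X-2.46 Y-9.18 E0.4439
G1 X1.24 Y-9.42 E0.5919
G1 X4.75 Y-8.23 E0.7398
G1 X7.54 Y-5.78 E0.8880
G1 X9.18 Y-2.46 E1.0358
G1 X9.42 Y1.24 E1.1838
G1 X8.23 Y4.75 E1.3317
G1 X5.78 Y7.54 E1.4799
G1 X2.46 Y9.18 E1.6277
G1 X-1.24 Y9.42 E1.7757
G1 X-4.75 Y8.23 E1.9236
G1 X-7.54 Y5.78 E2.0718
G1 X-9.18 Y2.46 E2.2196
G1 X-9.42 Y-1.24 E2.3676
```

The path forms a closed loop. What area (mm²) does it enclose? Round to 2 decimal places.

Apply the shoelace formula to the sequence of (X, Y) vertices; enclosed area = 276.41 mm².

276.41 mm²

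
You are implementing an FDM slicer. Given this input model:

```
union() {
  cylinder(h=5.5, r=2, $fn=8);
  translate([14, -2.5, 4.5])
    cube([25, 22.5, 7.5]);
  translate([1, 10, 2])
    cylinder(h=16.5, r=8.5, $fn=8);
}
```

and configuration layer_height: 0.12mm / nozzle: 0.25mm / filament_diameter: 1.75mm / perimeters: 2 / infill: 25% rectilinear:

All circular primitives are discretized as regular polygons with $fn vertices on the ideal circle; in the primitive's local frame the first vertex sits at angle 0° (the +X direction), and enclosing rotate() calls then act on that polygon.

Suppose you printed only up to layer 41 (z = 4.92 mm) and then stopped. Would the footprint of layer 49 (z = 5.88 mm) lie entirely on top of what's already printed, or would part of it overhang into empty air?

Compare the two slices. At z = 4.92: the r=2 cylinder contributes a regular 8-gon of circumradius 2 (area = (8/2)·2.000²·sin(360°/8) = 11.31 mm²); the cube at (14, -2.5) is present — its section is the full 25×22.5 rectangle (area 562.50 mm²); the r=8.5 cylinder at (1, 10) gives a regular 8-gon of circumradius 8.5 (constant along its height) (area = (8/2)·8.500²·sin(360°/8) = 204.35 mm²); Taking the union: the regions partially overlap — summed areas 778.17 mm² minus the doubly-counted overlap 0.09 mm² gives 778.07 mm² — area = 778.07 mm². At z = 5.88: the cylinder is absent (z outside [0, 5.5]); the 25×22.5 cube at (14, -2.5) contributes its full rectangle (area 562.50 mm²); the r=8.5 cylinder at (1, 10) contributes a regular 8-gon of circumradius 8.5 (area = (8/2)·8.500²·sin(360°/8) = 204.35 mm²); Combining (union): the 2 present regions are separate (no shared area or edge), so areas and boundary lengths simply add and each stays a separate island — area = 766.85 mm². Checking containment: the cross-section at z = 5.88 is a subset of the cross-section at z = 4.92.

entirely on top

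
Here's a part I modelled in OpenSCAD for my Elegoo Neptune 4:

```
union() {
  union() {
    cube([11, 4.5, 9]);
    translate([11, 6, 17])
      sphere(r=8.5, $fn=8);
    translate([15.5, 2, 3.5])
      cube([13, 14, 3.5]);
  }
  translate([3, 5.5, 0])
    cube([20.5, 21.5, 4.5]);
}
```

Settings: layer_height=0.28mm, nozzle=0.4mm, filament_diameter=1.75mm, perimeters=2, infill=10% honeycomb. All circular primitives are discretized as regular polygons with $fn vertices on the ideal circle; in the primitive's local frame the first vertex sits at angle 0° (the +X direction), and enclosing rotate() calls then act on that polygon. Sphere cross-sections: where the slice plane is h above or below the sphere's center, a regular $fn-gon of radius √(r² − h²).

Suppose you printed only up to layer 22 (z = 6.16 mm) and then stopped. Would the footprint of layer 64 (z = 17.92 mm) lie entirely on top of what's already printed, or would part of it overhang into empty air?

Compare the two slices. At z = 6.16: the cube is present — its section is the full 11×4.5 rectangle (area 49.50 mm²); the sphere at (11, 6) is absent (|z−center|=10.840 > r=8.5); the cube at (15.5, 2) is present — its section is the full 13×14 rectangle (area 182.00 mm²); Taking the union: the 2 present regions are separate (no shared area or edge), so areas and boundary lengths simply add and each stays a separate island — area = 231.50 mm²; the cube at (3, 5.5) does not reach this height (z outside [0, 4.5]); Merging all regions: only the result so far is present, so the union is just that shape — area = 231.50 mm². At z = 17.92: the cube is absent (z outside [0, 9]); the r=8.5 sphere at (11, 6) slices to a regular 8-gon of circumradius 8.450 (√(r²−h²) with h=0.92 from center) (area = (8/2)·8.450²·sin(360°/8) = 201.96 mm²); the cube at (15.5, 2) does not reach this height (z outside [3.5, 7]); Merging all regions: only the r=8.5 sphere at (11, 6) is present, so the union is just that shape — area = 201.96 mm²; the cube at (3, 5.5) is not intersected at this z (z outside [0, 4.5]); Taking the union: only the result so far is present, so the union is just that shape — area = 201.96 mm². Checking containment: at z = 17.92 the cross-section extends beyond the z = 6.16 cross-section by about 141.78 mm².

part overhangs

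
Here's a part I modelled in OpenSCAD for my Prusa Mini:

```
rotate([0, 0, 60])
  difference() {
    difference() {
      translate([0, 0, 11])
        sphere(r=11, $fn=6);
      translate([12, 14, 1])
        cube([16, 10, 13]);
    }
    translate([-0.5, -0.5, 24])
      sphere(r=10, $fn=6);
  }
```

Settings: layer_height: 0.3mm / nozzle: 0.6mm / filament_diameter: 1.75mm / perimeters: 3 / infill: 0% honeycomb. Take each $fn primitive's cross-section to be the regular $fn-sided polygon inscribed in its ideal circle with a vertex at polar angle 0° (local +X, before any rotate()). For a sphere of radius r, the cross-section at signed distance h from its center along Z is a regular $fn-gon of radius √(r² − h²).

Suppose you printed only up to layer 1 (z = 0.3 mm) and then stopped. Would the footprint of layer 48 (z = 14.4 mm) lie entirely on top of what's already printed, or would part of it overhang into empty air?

part overhangs

Compare the two slices. At z = 0.3: the r=11 sphere contributes a regular 6-gon of circumradius √(11²−10.7²) = 2.551 (area = (6/2)·2.551²·sin(360°/6) = 16.91 mm²); the cube at (12, 14) is not intersected at this z (z outside [1, 14]); After the difference (first − rest): none of the subtracted shapes is present at this height, so the r=11 sphere is unchanged — area = 16.91 mm²; the sphere at (-0.5, -0.5) is not intersected at this z (|z−center|=23.700 > r=10); Taking the first minus the rest: none of the subtracted shapes is present at this height, so that combined region is unchanged — area = 16.91 mm²; (rotated 60° about Z; rotation is an isometry so areas/perimeters/island counts are preserved). At z = 14.4: the r=11 sphere slices to a regular 6-gon of circumradius 10.461 (√(r²−h²) with h=3.4 from center) (area = (6/2)·10.461²·sin(360°/6) = 284.33 mm²); the cube at (12, 14) does not reach this height (z outside [1, 14]); Subtracting the remaining from the first: none of the subtracted shapes is present at this height, so the r=11 sphere is unchanged — area = 284.33 mm²; the sphere at (-0.5, -0.5): section is a regular 6-gon, circumradius = √(r²−h²) = √(10²−9.6²) = 2.800 (area = (6/2)·2.800²·sin(360°/6) = 20.37 mm²); Subtracting the remaining from the first: starting from that combined region (284.33 mm²), the r=10 sphere at (-0.5, -0.5) lies wholly inside it (removes its full 20.37 mm² and its 16.80 mm outline becomes a hole wall) — area = 263.96 mm²; (rotated 60° about Z; rotation is an isometry so areas/perimeters/island counts are preserved). Checking containment: at z = 14.4 the cross-section extends beyond the z = 0.3 cross-section by about 262.03 mm².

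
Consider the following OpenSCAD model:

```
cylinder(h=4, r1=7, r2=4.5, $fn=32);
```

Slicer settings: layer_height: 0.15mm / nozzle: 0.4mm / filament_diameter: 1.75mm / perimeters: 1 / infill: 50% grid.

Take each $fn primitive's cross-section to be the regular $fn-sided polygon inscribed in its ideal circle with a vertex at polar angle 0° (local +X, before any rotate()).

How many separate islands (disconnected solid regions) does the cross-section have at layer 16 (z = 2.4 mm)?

1

At z = 2.4 mm: the cone (r1=7→r2=4.5) has section circumradius 5.500 here — a regular 32-gon. Overall, the cross-section is a single solid region. Island count = 1.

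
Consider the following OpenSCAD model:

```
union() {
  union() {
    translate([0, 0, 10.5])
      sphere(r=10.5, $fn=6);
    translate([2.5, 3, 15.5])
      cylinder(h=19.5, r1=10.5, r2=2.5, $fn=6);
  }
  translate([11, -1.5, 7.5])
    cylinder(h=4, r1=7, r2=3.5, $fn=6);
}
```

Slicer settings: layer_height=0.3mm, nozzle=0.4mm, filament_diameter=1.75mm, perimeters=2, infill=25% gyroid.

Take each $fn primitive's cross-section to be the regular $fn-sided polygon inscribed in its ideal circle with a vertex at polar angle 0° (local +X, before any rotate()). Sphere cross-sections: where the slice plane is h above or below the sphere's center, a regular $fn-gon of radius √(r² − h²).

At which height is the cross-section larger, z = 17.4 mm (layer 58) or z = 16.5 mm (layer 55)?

Layer 58 (z = 17.4): the r=10.5 sphere contributes a regular 6-gon of circumradius √(10.5²−6.9²) = 7.915 (area = (6/2)·7.915²·sin(360°/6) = 162.74 mm²); the cone at (2.5, 3) contributes a regular 6-gon of circumradius 9.721 (interpolated between r1=10.5 and r2=2.5 at t=0.097) (area = (6/2)·9.721²·sin(360°/6) = 245.49 mm²); Merging all regions: the regions partially overlap — summed areas 408.23 mm² minus the doubly-counted overlap 134.49 mm² gives 273.74 mm² — area = 273.74 mm²; the cone at (11, -1.5) is absent (z outside [7.5, 11.5]); Merging all regions: only the result so far is present, so the union is just that shape — area = 273.74 mm². So its area = 273.74 mm². Layer 55 (z = 16.5): the r=10.5 sphere contributes a regular 6-gon of circumradius √(10.5²−6²) = 8.617 (area = (6/2)·8.617²·sin(360°/6) = 192.91 mm²); the cone at (2.5, 3) (r1=10.5→r2=2.5) has section circumradius 10.090 here — a regular 6-gon (area = (6/2)·10.090²·sin(360°/6) = 264.49 mm²); Taking the union: the regions partially overlap — summed areas 457.40 mm² minus the doubly-counted overlap 157.20 mm² gives 300.20 mm² — area = 300.20 mm²; the cone at (11, -1.5) is absent (z outside [7.5, 11.5]); Merging all regions: only the result so far is present, so the union is just that shape — area = 300.20 mm². So its area = 300.20 mm². Layer 55 is larger (300.20 vs 273.74 mm²).

layer 55 (z = 16.5 mm)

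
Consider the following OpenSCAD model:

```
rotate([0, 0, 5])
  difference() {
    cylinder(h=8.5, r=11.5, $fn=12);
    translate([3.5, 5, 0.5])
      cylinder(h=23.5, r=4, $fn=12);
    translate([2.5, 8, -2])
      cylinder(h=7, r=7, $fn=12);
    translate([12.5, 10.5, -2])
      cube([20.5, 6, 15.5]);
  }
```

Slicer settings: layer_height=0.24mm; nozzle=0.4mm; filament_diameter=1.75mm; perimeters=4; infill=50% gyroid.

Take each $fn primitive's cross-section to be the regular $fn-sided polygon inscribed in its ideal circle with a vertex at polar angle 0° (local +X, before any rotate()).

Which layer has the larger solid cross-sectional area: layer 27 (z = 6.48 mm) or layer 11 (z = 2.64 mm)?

layer 27 (z = 6.48 mm)

Layer 27 (z = 6.48): the r=11.5 cylinder contributes a regular 12-gon of circumradius 11.5 (area = (12/2)·11.500²·sin(360°/12) = 396.75 mm²); the r=4 cylinder at (3.5, 5) contributes a regular 12-gon of circumradius 4 (area = (12/2)·4.000²·sin(360°/12) = 48.00 mm²); the cylinder at (2.5, 8) is not intersected at this z (z outside [-2, 5]); the 20.5×6 cube at (12.5, 10.5) contributes its full rectangle (area 123.00 mm²); Subtracting the remaining from the first: starting from the r=11.5 cylinder (396.75 mm²), the r=4 cylinder at (3.5, 5) lies wholly inside it (removes its full 48.00 mm² and its 24.85 mm outline becomes a hole wall); the 20.5×6 cube at (12.5, 10.5) misses the remaining region (no effect) — area = 348.75 mm²; (rotated 5° about Z; rotation is an isometry so areas/perimeters/island counts are preserved). So its area = 348.75 mm². Layer 11 (z = 2.64): the r=11.5 cylinder contributes a regular 12-gon of circumradius 11.5 (area = (12/2)·11.500²·sin(360°/12) = 396.75 mm²); the cylinder at (3.5, 5): section is a regular 12-gon, circumradius r=4 (area = (12/2)·4.000²·sin(360°/12) = 48.00 mm²); the cylinder at (2.5, 8): section is a regular 12-gon, circumradius r=7 (area = (12/2)·7.000²·sin(360°/12) = 147.00 mm²); the 20.5×6 cube at (12.5, 10.5) contributes its full rectangle (area 123.00 mm²); Subtracting the remaining from the first: starting from the r=11.5 cylinder (396.75 mm²), the r=4 cylinder at (3.5, 5) lies wholly inside it (removes its full 48.00 mm² and its 24.85 mm outline becomes a hole wall); the r=7 cylinder at (2.5, 8) partially overlaps it — only the 54.78 mm² overlap (of its 147.00 mm²) is removed, clipping the outline; the 20.5×6 cube at (12.5, 10.5) misses the remaining region (no effect) — area = 293.97 mm²; (whole slice rotated 5° about Z — lengths, areas and connectivity unchanged). So its area = 293.97 mm². Layer 27 is larger (348.75 vs 293.97 mm²).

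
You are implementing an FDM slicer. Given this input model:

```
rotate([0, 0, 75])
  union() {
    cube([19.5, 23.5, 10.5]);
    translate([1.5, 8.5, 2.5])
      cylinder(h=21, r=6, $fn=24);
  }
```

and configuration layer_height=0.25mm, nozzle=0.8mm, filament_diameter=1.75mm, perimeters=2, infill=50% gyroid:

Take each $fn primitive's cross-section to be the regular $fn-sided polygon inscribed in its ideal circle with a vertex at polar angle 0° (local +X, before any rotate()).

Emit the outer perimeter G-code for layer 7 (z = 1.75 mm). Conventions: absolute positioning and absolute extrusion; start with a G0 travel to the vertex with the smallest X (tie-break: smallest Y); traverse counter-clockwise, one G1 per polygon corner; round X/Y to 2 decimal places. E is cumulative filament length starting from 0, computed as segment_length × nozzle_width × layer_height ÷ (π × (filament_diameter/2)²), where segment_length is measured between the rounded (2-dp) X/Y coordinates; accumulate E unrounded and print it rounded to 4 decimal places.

At z = 1.75 mm: the cube (footprint 19.5×23.5) is included at this height; the cylinder at (1.5, 8.5) is not intersected at this z (z outside [2.5, 23.5]); Merging all regions: only the 19.5×23.5 cube is present, so the union is just that shape — 1 connected region; (rotated 75° about Z; rotation is an isometry so areas/perimeters/island counts are preserved). The outline is a single polygon with 4 vertices. Extrusion per mm of travel: 0.8 × 0.25 / (π × 0.875²) = 0.083150. Accumulating E over each segment gives final E = 7.1518.

G0 X-22.70 Y6.08 Z1.75
G1 X0.00 Y0.00 E1.9540
G1 X5.05 Y18.84 E3.5759
G1 X-17.65 Y24.92 E5.5299
G1 X-22.70 Y6.08 E7.1518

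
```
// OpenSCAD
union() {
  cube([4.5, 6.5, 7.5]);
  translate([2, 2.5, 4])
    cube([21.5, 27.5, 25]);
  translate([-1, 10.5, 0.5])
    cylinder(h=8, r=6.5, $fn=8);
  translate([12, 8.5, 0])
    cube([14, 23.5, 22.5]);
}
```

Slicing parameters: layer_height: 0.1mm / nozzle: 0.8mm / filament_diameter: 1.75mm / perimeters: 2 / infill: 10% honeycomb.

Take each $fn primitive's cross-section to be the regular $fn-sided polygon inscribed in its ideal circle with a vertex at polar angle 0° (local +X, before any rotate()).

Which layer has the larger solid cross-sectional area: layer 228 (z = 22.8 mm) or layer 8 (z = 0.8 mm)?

layer 228 (z = 22.8 mm)

Layer 228 (z = 22.8): the cube is not intersected at this z (z outside [0, 7.5]); the cube at (2, 2.5) (footprint 21.5×27.5) is included at this height (area 591.25 mm²); the cylinder at (-1, 10.5) is absent (z outside [0.5, 8.5]); the cube at (12, 8.5) is not intersected at this z (z outside [0, 22.5]); Combining (union): only the 21.5×27.5 cube at (2, 2.5) is present, so the union is just that shape — area = 591.25 mm². So its area = 591.25 mm². Layer 8 (z = 0.8): the cube is present — its section is the full 4.5×6.5 rectangle (area 29.25 mm²); the cube at (2, 2.5) is not intersected at this z (z outside [4, 29]); the cylinder at (-1, 10.5): section is a regular 8-gon, circumradius r=6.5 (area = (8/2)·6.500²·sin(360°/8) = 119.50 mm²); the cube at (12, 8.5) (footprint 14×23.5) is included at this height (area 329.00 mm²); Combining (union): the regions partially overlap — summed areas 477.75 mm² minus the doubly-counted overlap 4.90 mm² gives 472.85 mm² — area = 472.85 mm². So its area = 472.85 mm². Layer 228 is larger (591.25 vs 472.85 mm²).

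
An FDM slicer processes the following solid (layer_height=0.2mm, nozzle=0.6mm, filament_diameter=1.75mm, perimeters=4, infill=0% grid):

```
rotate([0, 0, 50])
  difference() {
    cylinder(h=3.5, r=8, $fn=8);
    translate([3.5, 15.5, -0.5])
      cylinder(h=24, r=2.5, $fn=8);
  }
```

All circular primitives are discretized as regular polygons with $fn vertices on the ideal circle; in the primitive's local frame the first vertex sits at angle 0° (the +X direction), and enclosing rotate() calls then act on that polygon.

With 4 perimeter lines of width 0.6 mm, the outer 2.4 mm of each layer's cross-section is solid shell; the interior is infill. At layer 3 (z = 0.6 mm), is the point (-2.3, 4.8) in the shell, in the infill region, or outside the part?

shell

At z = 0.6 mm: the r=8 cylinder contributes a regular 8-gon of circumradius 8; the cylinder at (3.5, 15.5): section is a regular 8-gon, circumradius r=2.5; Subtracting the remaining from the first: starting from the r=8 cylinder, the r=2.5 cylinder at (3.5, 15.5) misses the remaining region (no effect) — 1 connected region; (whole slice rotated 50° about Z — lengths, areas and connectivity unchanged). Overall, the cross-section is a single solid region. Undo the 50° rotation: the query point maps to (2.199, 4.847) in the un-rotated model frame. The nearest boundary edge runs (0.00, 8.00)→(5.66, 5.66); distance from the point to it = 2.07 mm. The point is inside the cross-section, 2.07 mm from the nearest boundary — within the 2.4 mm shell band (4 × 0.6).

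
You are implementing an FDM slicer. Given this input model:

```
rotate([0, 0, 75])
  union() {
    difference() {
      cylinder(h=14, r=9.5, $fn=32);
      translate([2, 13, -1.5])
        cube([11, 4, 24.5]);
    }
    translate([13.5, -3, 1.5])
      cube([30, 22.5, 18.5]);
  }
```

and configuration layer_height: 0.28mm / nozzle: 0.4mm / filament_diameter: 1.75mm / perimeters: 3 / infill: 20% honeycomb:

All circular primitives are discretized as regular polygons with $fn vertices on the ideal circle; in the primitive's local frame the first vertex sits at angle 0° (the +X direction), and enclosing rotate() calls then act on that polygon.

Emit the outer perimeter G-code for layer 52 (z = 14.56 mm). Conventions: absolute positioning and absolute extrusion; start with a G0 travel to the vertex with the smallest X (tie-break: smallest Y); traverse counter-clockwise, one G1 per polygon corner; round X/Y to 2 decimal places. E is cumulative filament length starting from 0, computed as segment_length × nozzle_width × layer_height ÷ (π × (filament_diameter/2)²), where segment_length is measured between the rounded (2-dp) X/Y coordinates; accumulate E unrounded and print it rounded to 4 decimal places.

At z = 14.56 mm: the cylinder does not reach this height (z outside [0, 14]); the 11×4 cube at (2, 13) contributes its full rectangle; Taking the first minus the rest: the first operand is absent here, so nothing remains; the cube at (13.5, -3) is present — its section is the full 30×22.5 rectangle; Taking the union: only the 30×22.5 cube at (13.5, -3) is present, so the union is just that shape — 1 connected region; (whole slice rotated 75° about Z — lengths, areas and connectivity unchanged). The outline is a single polygon with 4 vertices. Extrusion per mm of travel: 0.4 × 0.28 / (π × 0.875²) = 0.046564. Accumulating E over each segment gives final E = 4.8892.

G0 X-15.34 Y18.09 Z14.56
G1 X6.39 Y12.26 E1.0476
G1 X14.16 Y41.24 E2.4447
G1 X-7.58 Y47.06 E3.4927
G1 X-15.34 Y18.09 E4.8892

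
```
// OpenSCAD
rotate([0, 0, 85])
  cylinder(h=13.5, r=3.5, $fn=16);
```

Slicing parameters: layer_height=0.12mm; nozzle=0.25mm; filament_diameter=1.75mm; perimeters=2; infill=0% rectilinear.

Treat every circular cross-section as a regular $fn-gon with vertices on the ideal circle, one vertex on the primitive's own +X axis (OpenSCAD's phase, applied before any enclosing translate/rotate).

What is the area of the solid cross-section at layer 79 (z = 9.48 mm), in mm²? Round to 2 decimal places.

At z = 9.48 mm: the r=3.5 cylinder gives a regular 16-gon of circumradius 3.5 (constant along its height) (area = (16/2)·3.500²·sin(360°/16) = 37.50 mm²); (whole slice rotated 85° about Z — lengths, areas and connectivity unchanged). Overall, the cross-section is a single solid region. Net area = 37.50 mm².

37.50 mm²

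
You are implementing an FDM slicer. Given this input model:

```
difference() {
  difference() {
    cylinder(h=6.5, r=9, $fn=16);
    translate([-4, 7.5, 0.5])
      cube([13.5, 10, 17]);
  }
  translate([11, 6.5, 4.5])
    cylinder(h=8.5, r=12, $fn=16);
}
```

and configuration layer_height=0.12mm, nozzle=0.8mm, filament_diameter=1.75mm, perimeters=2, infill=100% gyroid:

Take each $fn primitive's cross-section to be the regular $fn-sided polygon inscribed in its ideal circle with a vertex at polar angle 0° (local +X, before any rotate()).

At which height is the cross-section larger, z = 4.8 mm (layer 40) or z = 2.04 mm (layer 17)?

layer 17 (z = 2.04 mm)

Layer 40 (z = 4.8): the r=9 cylinder contributes a regular 16-gon of circumradius 9 (area = (16/2)·9.000²·sin(360°/16) = 247.98 mm²); the 13.5×10 cube at (-4, 7.5) contributes its full rectangle (area 135.00 mm²); Taking the first minus the rest: starting from the r=9 cylinder (247.98 mm²), the 13.5×10 cube at (-4, 7.5) partially overlaps it — only the 8.82 mm² overlap (of its 135.00 mm²) is removed, clipping the outline — area = 239.16 mm²; the r=12 cylinder at (11, 6.5) contributes a regular 16-gon of circumradius 12 (area = (16/2)·12.000²·sin(360°/16) = 440.85 mm²); After the difference (first − rest): starting from the result so far (239.16 mm²), the r=12 cylinder at (11, 6.5) partially overlaps it — only the 83.57 mm² overlap (of its 440.85 mm²) is removed, clipping the outline — area = 155.59 mm². So its area = 155.59 mm². Layer 17 (z = 2.04): the r=9 cylinder gives a regular 16-gon of circumradius 9 (constant along its height) (area = (16/2)·9.000²·sin(360°/16) = 247.98 mm²); the cube at (-4, 7.5) (footprint 13.5×10) is included at this height (area 135.00 mm²); Taking the first minus the rest: starting from the r=9 cylinder (247.98 mm²), the 13.5×10 cube at (-4, 7.5) partially overlaps it — only the 8.82 mm² overlap (of its 135.00 mm²) is removed, clipping the outline — area = 239.16 mm²; the cylinder at (11, 6.5) is absent (z outside [4.5, 13]); Taking the first minus the rest: none of the subtracted shapes is present at this height, so the result so far is unchanged — area = 239.16 mm². So its area = 239.16 mm². Layer 17 is larger (239.16 vs 155.59 mm²).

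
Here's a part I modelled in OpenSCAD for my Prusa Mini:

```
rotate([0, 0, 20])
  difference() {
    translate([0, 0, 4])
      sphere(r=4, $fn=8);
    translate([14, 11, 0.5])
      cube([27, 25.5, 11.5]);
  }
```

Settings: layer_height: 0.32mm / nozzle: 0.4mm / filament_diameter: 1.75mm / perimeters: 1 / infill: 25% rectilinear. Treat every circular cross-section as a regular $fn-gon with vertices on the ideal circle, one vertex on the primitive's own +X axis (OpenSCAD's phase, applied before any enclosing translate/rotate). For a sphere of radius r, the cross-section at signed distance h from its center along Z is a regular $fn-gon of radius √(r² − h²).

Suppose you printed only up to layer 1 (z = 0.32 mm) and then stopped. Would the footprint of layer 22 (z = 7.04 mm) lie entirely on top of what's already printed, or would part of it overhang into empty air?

Compare the two slices. At z = 0.32: the sphere: section is a regular 8-gon, circumradius = √(r²−h²) = √(4²−3.68²) = 1.568 (area = (8/2)·1.568²·sin(360°/8) = 6.95 mm²); the cube at (14, 11) is absent (z outside [0.5, 12]); After the difference (first − rest): none of the subtracted shapes is present at this height, so the r=4 sphere is unchanged — area = 6.95 mm²; (whole slice rotated 20° about Z — lengths, areas and connectivity unchanged). At z = 7.04: the sphere: section is a regular 8-gon, circumradius = √(r²−h²) = √(4²−3.04²) = 2.600 (area = (8/2)·2.600²·sin(360°/8) = 19.12 mm²); the 27×25.5 cube at (14, 11) contributes its full rectangle (area 688.50 mm²); Subtracting the remaining from the first: starting from the r=4 sphere (19.12 mm²), the 27×25.5 cube at (14, 11) misses the remaining region (no effect) — area = 19.12 mm²; (rotated 20° about Z; rotation is an isometry so areas/perimeters/island counts are preserved). Checking containment: at z = 7.04 the cross-section extends beyond the z = 0.32 cross-section by about 12.16 mm².

part overhangs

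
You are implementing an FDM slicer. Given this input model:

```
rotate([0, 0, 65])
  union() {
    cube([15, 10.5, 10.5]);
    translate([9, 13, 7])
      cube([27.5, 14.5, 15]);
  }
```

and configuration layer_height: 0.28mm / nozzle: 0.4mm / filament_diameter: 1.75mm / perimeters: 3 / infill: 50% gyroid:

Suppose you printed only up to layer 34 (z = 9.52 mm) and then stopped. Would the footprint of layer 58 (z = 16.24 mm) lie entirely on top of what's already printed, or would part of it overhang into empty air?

Compare the two slices. At z = 9.52: the 15×10.5 cube contributes its full rectangle (area 157.50 mm²); the cube at (9, 13) (footprint 27.5×14.5) is included at this height (area 398.75 mm²); Taking the union: the 2 present regions are separate (no shared area or edge), so areas and boundary lengths simply add and each stays a separate island — area = 556.25 mm²; (rotated 65° about Z; rotation is an isometry so areas/perimeters/island counts are preserved). At z = 16.24: the cube is not intersected at this z (z outside [0, 10.5]); the cube at (9, 13) (footprint 27.5×14.5) is included at this height (area 398.75 mm²); Merging all regions: only the 27.5×14.5 cube at (9, 13) is present, so the union is just that shape — area = 398.75 mm²; (whole slice rotated 65° about Z — lengths, areas and connectivity unchanged). Checking containment: the cross-section at z = 16.24 is a subset of the cross-section at z = 9.52.

entirely on top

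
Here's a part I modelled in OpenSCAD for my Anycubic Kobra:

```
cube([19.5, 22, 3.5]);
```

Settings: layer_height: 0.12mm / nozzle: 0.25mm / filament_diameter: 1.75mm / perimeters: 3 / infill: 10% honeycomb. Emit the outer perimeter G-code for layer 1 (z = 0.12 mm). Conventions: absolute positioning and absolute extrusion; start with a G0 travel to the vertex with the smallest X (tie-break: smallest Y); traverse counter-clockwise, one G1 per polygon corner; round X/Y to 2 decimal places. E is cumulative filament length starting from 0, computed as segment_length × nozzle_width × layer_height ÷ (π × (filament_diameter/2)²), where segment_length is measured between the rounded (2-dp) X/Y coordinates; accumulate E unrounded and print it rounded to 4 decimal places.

At z = 0.12 mm: the cube is present — its section is the full 19.5×22 rectangle. The outline is a single polygon with 4 vertices. Extrusion per mm of travel: 0.25 × 0.12 / (π × 0.875²) = 0.012473. Accumulating E over each segment gives final E = 1.0352.

G0 X0.00 Y0.00 Z0.12
G1 X19.50 Y0.00 E0.2432
G1 X19.50 Y22.00 E0.5176
G1 X0.00 Y22.00 E0.7608
G1 X0.00 Y0.00 E1.0352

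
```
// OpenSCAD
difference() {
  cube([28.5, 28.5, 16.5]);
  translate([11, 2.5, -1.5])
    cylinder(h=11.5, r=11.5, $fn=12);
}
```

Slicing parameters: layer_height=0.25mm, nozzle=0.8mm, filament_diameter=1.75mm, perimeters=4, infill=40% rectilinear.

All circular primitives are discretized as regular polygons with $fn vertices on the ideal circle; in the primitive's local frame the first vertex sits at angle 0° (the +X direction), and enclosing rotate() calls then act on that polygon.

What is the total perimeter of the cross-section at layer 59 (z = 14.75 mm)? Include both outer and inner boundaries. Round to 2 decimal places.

114.00 mm

At z = 14.75 mm: the cube (footprint 28.5×28.5) is included at this height (perimeter 114.00 mm); the cylinder at (11, 2.5) is not intersected at this z (z outside [-1.5, 10]); Subtracting the remaining from the first: none of the subtracted shapes is present at this height, so the 28.5×28.5 cube is unchanged — boundary = 114.00 mm. Overall, the cross-section is a single solid region. Total boundary length (outer) = 114.00 mm.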